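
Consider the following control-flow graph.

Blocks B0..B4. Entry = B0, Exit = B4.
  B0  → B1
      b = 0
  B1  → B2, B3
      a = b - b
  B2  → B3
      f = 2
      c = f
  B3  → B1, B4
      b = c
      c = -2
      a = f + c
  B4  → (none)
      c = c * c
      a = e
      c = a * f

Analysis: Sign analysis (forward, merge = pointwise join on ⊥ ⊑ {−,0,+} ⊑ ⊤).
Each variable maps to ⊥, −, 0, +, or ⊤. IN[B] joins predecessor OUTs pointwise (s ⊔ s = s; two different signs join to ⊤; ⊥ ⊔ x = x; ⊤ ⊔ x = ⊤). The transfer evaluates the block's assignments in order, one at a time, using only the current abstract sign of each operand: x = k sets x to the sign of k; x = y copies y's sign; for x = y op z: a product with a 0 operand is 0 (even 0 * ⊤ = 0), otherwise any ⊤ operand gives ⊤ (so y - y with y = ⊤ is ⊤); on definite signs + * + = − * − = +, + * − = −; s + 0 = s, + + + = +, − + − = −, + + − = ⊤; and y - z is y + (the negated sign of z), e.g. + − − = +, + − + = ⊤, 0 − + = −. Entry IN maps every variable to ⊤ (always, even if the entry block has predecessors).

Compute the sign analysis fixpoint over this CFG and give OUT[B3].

Answer: {a: ⊤, b: ⊤, c: -, d: ⊤, e: ⊤, f: ⊤}

Trace:
Fixpoint table:
  B0:   IN=(all ⊤)   OUT={b:0; rest ⊤}
  B1:   IN=(all ⊤)   OUT=(all ⊤)
  B2:   IN=(all ⊤)   OUT={c:+, f:+; rest ⊤}
  B3:   IN=(all ⊤)   OUT={c:-; rest ⊤}
  B4:   IN={c:-; rest ⊤}   OUT=(all ⊤)

Merge at B3: IN[B3] = OUT[B1] ⊔ OUT[B2] = {a: ⊤, b: ⊤, c: ⊤, d: ⊤, e: ⊤, f: ⊤}
Applying B3's transfer function to that IN value gives OUT[B3] (row B3 above).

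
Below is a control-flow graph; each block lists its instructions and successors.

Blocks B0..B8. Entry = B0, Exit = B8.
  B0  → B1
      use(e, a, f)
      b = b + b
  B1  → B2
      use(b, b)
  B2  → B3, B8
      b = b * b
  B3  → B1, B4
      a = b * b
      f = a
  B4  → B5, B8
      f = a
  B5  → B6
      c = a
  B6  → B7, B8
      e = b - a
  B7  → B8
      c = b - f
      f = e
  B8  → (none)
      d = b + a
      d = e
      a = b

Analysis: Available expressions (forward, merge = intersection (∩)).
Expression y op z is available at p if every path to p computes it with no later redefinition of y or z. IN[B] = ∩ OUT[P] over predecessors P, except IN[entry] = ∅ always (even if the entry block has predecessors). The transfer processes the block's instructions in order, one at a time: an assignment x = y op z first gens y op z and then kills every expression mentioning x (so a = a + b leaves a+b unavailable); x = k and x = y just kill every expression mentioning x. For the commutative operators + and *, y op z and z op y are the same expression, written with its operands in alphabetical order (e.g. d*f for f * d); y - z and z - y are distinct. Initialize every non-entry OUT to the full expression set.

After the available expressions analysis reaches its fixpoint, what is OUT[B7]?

Answer: {b*b, b-a}

Working:
Converged values:
  B0:  IN={}  OUT={}
  B1:  IN={}  OUT={}
  B2:  IN={}  OUT={}
  B3:  IN={}  OUT={b*b}
  B4:  IN={b*b}  OUT={b*b}
  B5:  IN={b*b}  OUT={b*b}
  B6:  IN={b*b}  OUT={b*b, b-a}
  B7:  IN={b*b, b-a}  OUT={b*b, b-a}
  B8:  IN={}  OUT={}

Merge at B7: IN[B7] = OUT[B6] = {b*b, b-a}
Applying B7's transfer function to that IN value gives OUT[B7] (row B7 above).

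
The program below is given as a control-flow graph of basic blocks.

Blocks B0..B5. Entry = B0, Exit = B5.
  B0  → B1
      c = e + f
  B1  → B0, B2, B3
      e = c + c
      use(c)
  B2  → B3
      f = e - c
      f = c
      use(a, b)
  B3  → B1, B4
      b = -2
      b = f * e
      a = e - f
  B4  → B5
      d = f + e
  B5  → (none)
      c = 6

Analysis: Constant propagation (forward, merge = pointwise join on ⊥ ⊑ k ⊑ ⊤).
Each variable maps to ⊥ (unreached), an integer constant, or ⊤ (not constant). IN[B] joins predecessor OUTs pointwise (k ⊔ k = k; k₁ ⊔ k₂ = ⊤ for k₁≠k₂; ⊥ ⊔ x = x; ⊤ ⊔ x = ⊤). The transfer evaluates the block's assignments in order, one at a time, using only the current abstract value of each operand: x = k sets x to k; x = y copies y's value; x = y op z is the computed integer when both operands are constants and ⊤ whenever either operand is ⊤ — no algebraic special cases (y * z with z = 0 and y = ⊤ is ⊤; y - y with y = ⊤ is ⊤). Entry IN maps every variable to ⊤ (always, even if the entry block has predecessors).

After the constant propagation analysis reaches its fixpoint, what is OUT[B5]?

Converged values:
  B0: | IN=(all ⊤) | OUT=(all ⊤)
  B1: | IN=(all ⊤) | OUT=(all ⊤)
  B2: | IN=(all ⊤) | OUT=(all ⊤)
  B3: | IN=(all ⊤) | OUT=(all ⊤)
  B4: | IN=(all ⊤) | OUT=(all ⊤)
  B5: | IN=(all ⊤) | OUT={c:6; rest ⊤}

Merge at B5: IN[B5] = OUT[B4] = {a: ⊤, b: ⊤, c: ⊤, d: ⊤, e: ⊤, f: ⊤}
Applying B5's transfer function to that IN value gives OUT[B5] (row B5 above).

Answer: {a: ⊤, b: ⊤, c: 6, d: ⊤, e: ⊤, f: ⊤}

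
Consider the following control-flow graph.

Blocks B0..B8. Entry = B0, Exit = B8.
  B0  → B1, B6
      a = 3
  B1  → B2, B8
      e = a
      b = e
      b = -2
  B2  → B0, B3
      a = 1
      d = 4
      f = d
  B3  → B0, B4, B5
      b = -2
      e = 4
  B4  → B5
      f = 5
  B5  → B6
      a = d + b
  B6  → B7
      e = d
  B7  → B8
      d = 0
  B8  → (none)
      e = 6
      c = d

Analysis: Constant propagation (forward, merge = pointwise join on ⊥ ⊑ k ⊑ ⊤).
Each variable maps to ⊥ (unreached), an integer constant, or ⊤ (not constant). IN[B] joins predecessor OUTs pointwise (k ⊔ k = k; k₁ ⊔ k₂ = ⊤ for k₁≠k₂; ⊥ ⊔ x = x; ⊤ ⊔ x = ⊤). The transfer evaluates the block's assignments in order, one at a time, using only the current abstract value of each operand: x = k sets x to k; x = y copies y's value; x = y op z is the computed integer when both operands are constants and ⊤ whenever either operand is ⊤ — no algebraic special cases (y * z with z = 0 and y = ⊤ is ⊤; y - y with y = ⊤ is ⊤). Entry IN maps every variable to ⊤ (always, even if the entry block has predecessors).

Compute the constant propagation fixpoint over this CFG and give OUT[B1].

Answer: {a: 3, b: -2, c: ⊤, d: ⊤, e: 3, f: ⊤}

Trace:
Per-block solution:
  B0: | IN=(all ⊤) | OUT={a:3; rest ⊤}
  B1: | IN={a:3; rest ⊤} | OUT={a:3, b:-2, e:3; rest ⊤}
  B2: | IN={a:3, b:-2, e:3; rest ⊤} | OUT={a:1, b:-2, d:4, e:3, f:4; rest ⊤}
  B3: | IN={a:1, b:-2, d:4, e:3, f:4; rest ⊤} | OUT={a:1, b:-2, d:4, e:4, f:4; rest ⊤}
  B4: | IN={a:1, b:-2, d:4, e:4, f:4; rest ⊤} | OUT={a:1, b:-2, d:4, e:4, f:5; rest ⊤}
  B5: | IN={a:1, b:-2, d:4, e:4; rest ⊤} | OUT={a:2, b:-2, d:4, e:4; rest ⊤}
  B6: | IN=(all ⊤) | OUT=(all ⊤)
  B7: | IN=(all ⊤) | OUT={d:0; rest ⊤}
  B8: | IN=(all ⊤) | OUT={e:6; rest ⊤}

Merge at B1: IN[B1] = OUT[B0] = {a: 3, b: ⊤, c: ⊤, d: ⊤, e: ⊤, f: ⊤}
Applying B1's transfer function to that IN value gives OUT[B1] (row B1 above).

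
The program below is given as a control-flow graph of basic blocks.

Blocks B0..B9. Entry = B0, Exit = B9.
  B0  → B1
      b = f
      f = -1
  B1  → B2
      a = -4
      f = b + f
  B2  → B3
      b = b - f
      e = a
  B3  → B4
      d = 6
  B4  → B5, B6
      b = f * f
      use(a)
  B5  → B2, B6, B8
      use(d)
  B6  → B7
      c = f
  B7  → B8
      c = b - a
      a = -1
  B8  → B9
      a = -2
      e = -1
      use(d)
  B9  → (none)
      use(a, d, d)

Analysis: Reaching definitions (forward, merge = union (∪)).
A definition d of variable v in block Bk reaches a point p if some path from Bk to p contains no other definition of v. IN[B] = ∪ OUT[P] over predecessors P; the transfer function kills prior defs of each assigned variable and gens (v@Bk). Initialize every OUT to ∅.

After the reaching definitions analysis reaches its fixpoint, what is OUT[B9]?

Fixpoint table:
  B0:  IN={}  OUT={b@B0, f@B0}
  B1:  IN={b@B0, f@B0}  OUT={a@B1, b@B0, f@B1}
  B2:  IN={a@B1, b@B0, b@B4, d@B3, e@B2, f@B1}  OUT={a@B1, b@B2, d@B3, e@B2, f@B1}
  B3:  IN={a@B1, b@B2, d@B3, e@B2, f@B1}  OUT={a@B1, b@B2, d@B3, e@B2, f@B1}
  B4:  IN={a@B1, b@B2, d@B3, e@B2, f@B1}  OUT={a@B1, b@B4, d@B3, e@B2, f@B1}
  B5:  IN={a@B1, b@B4, d@B3, e@B2, f@B1}  OUT={a@B1, b@B4, d@B3, e@B2, f@B1}
  B6:  IN={a@B1, b@B4, d@B3, e@B2, f@B1}  OUT={a@B1, b@B4, c@B6, d@B3, e@B2, f@B1}
  B7:  IN={a@B1, b@B4, c@B6, d@B3, e@B2, f@B1}  OUT={a@B7, b@B4, c@B7, d@B3, e@B2, f@B1}
  B8:  IN={a@B1, a@B7, b@B4, c@B7, d@B3, e@B2, f@B1}  OUT={a@B8, b@B4, c@B7, d@B3, e@B8, f@B1}
  B9:  IN={a@B8, b@B4, c@B7, d@B3, e@B8, f@B1}  OUT={a@B8, b@B4, c@B7, d@B3, e@B8, f@B1}

Merge at B9: IN[B9] = OUT[B8] = {a@B8, b@B4, c@B7, d@B3, e@B8, f@B1}
Applying B9's transfer function to that IN value gives OUT[B9] (row B9 above).

Answer: {a@B8, b@B4, c@B7, d@B3, e@B8, f@B1}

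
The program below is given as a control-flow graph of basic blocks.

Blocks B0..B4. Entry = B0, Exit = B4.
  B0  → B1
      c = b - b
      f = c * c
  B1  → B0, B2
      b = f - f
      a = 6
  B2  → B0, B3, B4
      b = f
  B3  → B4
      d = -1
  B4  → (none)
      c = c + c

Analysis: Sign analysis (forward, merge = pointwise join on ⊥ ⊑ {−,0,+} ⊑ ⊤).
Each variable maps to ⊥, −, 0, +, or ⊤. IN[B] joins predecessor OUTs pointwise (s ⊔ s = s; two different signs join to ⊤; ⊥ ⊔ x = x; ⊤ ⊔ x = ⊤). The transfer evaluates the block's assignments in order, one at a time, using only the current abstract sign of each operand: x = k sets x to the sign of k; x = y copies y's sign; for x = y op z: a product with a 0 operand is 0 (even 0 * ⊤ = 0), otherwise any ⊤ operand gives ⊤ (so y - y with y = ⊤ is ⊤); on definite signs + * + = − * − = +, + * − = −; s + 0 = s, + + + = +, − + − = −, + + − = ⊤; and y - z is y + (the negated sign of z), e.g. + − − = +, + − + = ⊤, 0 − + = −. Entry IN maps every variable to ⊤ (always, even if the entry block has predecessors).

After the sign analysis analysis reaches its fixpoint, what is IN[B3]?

Per-block solution:
  B0:   IN=(all ⊤)   OUT=(all ⊤)
  B1:   IN=(all ⊤)   OUT={a:+; rest ⊤}
  B2:   IN={a:+; rest ⊤}   OUT={a:+; rest ⊤}
  B3:   IN={a:+; rest ⊤}   OUT={a:+, d:-; rest ⊤}
  B4:   IN={a:+; rest ⊤}   OUT={a:+; rest ⊤}

Merge at B3: IN[B3] = OUT[B2] = {a: +, b: ⊤, c: ⊤, d: ⊤, e: ⊤, f: ⊤}

Answer: {a: +, b: ⊤, c: ⊤, d: ⊤, e: ⊤, f: ⊤}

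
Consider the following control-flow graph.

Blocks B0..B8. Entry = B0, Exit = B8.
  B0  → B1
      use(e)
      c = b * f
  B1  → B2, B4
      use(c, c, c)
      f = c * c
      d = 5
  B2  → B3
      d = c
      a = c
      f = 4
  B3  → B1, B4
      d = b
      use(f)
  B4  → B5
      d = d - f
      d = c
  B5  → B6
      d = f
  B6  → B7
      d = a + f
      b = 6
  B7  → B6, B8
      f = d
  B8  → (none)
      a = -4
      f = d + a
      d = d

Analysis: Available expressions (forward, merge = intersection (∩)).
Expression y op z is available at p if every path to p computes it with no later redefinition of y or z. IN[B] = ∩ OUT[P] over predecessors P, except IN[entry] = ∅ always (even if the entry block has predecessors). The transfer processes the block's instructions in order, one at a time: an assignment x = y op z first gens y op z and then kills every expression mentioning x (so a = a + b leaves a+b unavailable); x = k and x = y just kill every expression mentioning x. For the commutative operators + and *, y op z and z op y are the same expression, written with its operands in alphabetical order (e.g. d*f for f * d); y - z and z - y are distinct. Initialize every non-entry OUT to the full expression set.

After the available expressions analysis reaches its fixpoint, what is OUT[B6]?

Per-block solution:
  B0:  IN={}  OUT={b*f}
  B1:  IN={}  OUT={c*c}
  B2:  IN={c*c}  OUT={c*c}
  B3:  IN={c*c}  OUT={c*c}
  B4:  IN={c*c}  OUT={c*c}
  B5:  IN={c*c}  OUT={c*c}
  B6:  IN={c*c}  OUT={a+f, c*c}
  B7:  IN={a+f, c*c}  OUT={c*c}
  B8:  IN={c*c}  OUT={c*c}

Merge at B6: IN[B6] = OUT[B5] ∩ OUT[B7] = {c*c}
Applying B6's transfer function to that IN value gives OUT[B6] (row B6 above).

Answer: {a+f, c*c}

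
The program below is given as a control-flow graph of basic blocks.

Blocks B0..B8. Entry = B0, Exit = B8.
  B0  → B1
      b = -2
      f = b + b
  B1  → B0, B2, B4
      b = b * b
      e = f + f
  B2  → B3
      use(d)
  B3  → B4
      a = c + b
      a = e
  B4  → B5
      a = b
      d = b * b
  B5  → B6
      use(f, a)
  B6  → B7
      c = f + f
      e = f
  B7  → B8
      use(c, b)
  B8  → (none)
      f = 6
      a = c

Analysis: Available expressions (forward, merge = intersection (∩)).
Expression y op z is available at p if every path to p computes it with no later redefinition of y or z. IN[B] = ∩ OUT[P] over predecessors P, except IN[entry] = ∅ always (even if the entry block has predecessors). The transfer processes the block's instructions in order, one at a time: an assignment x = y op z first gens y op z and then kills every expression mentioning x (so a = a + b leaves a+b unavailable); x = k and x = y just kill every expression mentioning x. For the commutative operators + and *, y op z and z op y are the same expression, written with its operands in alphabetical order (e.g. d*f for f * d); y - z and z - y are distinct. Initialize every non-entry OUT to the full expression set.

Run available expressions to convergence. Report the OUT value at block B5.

Answer: {b*b, f+f}

Working:
Per-block solution:
  B0: | IN={} | OUT={b+b}
  B1: | IN={b+b} | OUT={f+f}
  B2: | IN={f+f} | OUT={f+f}
  B3: | IN={f+f} | OUT={b+c, f+f}
  B4: | IN={f+f} | OUT={b*b, f+f}
  B5: | IN={b*b, f+f} | OUT={b*b, f+f}
  B6: | IN={b*b, f+f} | OUT={b*b, f+f}
  B7: | IN={b*b, f+f} | OUT={b*b, f+f}
  B8: | IN={b*b, f+f} | OUT={b*b}

Merge at B5: IN[B5] = OUT[B4] = {b*b, f+f}
Applying B5's transfer function to that IN value gives OUT[B5] (row B5 above).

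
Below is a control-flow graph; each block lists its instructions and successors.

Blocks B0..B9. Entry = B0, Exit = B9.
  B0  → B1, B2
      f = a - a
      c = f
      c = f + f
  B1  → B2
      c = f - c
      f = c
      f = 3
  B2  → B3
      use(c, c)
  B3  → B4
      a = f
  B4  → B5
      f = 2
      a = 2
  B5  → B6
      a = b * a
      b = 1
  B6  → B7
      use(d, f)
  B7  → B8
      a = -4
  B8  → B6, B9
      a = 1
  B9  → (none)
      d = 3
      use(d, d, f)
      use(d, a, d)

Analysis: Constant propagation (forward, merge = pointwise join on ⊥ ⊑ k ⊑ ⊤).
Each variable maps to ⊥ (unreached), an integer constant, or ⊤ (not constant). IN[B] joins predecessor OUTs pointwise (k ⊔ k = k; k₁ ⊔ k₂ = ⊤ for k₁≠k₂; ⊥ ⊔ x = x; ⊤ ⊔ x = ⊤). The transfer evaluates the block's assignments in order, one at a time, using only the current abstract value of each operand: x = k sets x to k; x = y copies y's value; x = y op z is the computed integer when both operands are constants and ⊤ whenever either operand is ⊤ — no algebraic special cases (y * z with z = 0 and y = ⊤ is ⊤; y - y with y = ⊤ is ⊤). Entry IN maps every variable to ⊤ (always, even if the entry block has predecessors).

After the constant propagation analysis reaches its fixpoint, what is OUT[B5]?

Converged values:
  B0: | IN=(all ⊤) | OUT=(all ⊤)
  B1: | IN=(all ⊤) | OUT={f:3; rest ⊤}
  B2: | IN=(all ⊤) | OUT=(all ⊤)
  B3: | IN=(all ⊤) | OUT=(all ⊤)
  B4: | IN=(all ⊤) | OUT={a:2, f:2; rest ⊤}
  B5: | IN={a:2, f:2; rest ⊤} | OUT={b:1, f:2; rest ⊤}
  B6: | IN={b:1, f:2; rest ⊤} | OUT={b:1, f:2; rest ⊤}
  B7: | IN={b:1, f:2; rest ⊤} | OUT={a:-4, b:1, f:2; rest ⊤}
  B8: | IN={a:-4, b:1, f:2; rest ⊤} | OUT={a:1, b:1, f:2; rest ⊤}
  B9: | IN={a:1, b:1, f:2; rest ⊤} | OUT={a:1, b:1, d:3, f:2; rest ⊤}

Merge at B5: IN[B5] = OUT[B4] = {a: 2, b: ⊤, c: ⊤, d: ⊤, e: ⊤, f: 2}
Applying B5's transfer function to that IN value gives OUT[B5] (row B5 above).

Answer: {a: ⊤, b: 1, c: ⊤, d: ⊤, e: ⊤, f: 2}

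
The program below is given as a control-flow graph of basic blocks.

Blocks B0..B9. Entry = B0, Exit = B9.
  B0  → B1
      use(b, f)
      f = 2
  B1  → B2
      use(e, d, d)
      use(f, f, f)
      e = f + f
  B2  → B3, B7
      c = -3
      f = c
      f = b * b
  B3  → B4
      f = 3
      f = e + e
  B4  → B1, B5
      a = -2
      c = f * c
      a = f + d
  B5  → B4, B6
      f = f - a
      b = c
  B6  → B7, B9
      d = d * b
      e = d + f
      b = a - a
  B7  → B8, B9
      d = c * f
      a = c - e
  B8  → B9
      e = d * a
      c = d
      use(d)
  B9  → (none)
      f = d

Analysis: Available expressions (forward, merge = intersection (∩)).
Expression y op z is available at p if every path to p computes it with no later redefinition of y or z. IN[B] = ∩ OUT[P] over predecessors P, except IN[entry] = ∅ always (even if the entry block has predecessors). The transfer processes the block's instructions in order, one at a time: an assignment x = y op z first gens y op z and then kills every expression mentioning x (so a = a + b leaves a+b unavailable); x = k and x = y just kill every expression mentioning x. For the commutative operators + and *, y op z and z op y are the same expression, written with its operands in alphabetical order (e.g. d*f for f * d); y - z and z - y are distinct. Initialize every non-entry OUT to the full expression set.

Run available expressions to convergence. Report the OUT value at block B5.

Answer: {e+e}

Trace:
Per-block solution:
  B0: | IN={} | OUT={}
  B1: | IN={} | OUT={f+f}
  B2: | IN={f+f} | OUT={b*b}
  B3: | IN={b*b} | OUT={b*b, e+e}
  B4: | IN={e+e} | OUT={d+f, e+e}
  B5: | IN={d+f, e+e} | OUT={e+e}
  B6: | IN={e+e} | OUT={a-a, d+f}
  B7: | IN={} | OUT={c*f, c-e}
  B8: | IN={c*f, c-e} | OUT={a*d}
  B9: | IN={} | OUT={}

Merge at B5: IN[B5] = OUT[B4] = {d+f, e+e}
Applying B5's transfer function to that IN value gives OUT[B5] (row B5 above).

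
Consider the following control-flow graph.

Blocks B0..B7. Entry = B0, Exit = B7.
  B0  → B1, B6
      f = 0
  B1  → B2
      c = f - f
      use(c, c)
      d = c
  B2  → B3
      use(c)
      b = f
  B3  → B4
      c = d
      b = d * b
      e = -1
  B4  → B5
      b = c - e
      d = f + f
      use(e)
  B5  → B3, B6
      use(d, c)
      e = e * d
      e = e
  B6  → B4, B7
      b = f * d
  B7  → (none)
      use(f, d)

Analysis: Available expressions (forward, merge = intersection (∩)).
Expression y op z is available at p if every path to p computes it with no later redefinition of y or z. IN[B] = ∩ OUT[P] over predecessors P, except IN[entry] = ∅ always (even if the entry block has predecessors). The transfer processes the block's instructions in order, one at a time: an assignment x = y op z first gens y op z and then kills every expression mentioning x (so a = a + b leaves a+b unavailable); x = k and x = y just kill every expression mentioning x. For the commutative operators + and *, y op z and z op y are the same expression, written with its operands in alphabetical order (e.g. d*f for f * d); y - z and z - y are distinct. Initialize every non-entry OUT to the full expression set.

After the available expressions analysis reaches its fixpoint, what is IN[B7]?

Fixpoint table:
  B0:  IN={}  OUT={}
  B1:  IN={}  OUT={f-f}
  B2:  IN={f-f}  OUT={f-f}
  B3:  IN={}  OUT={}
  B4:  IN={}  OUT={c-e, f+f}
  B5:  IN={c-e, f+f}  OUT={f+f}
  B6:  IN={}  OUT={d*f}
  B7:  IN={d*f}  OUT={d*f}

Merge at B7: IN[B7] = OUT[B6] = {d*f}

Answer: {d*f}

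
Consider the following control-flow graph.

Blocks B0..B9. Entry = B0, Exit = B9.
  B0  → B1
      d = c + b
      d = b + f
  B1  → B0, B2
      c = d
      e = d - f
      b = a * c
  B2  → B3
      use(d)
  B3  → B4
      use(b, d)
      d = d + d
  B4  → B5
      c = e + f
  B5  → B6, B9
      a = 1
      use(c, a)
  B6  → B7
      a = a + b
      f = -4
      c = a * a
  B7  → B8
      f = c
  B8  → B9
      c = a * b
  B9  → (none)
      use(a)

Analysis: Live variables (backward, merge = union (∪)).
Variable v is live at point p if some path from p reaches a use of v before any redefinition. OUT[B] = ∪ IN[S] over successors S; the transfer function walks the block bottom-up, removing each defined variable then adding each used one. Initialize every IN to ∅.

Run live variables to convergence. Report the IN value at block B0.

Fixpoint table:
  B0:   IN={a, b, c, f}   OUT={a, d, f}
  B1:   IN={a, d, f}   OUT={a, b, c, d, e, f}
  B2:   IN={b, d, e, f}   OUT={b, d, e, f}
  B3:   IN={b, d, e, f}   OUT={b, e, f}
  B4:   IN={b, e, f}   OUT={b, c}
  B5:   IN={b, c}   OUT={a, b}
  B6:   IN={a, b}   OUT={a, b, c}
  B7:   IN={a, b, c}   OUT={a, b}
  B8:   IN={a, b}   OUT={a}
  B9:   IN={a}   OUT={}

Merge at B0: OUT[B0] = IN[B1] = {a, d, f}
Applying B0's transfer function to that OUT value gives IN[B0] (row B0 above).

Answer: {a, b, c, f}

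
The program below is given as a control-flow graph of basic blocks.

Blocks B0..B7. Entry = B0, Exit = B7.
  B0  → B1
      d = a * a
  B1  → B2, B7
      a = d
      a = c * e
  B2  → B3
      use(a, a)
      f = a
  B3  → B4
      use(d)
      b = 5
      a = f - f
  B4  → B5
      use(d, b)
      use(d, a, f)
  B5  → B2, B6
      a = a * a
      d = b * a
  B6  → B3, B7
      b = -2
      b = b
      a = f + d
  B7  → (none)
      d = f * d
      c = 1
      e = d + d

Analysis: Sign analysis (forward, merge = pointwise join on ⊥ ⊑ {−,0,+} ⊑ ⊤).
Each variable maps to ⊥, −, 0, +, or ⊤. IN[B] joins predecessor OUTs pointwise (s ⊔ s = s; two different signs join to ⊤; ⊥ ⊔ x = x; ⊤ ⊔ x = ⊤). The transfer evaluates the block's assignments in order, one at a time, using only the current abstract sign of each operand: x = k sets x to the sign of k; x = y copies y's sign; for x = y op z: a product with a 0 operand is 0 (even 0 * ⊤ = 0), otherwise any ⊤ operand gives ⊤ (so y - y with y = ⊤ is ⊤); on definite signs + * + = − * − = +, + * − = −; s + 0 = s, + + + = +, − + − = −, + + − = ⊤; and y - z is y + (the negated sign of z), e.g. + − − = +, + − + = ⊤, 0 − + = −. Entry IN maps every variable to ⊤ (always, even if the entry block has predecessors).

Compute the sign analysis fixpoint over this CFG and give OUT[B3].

Per-block solution:
  B0:  IN=(all ⊤)  OUT=(all ⊤)
  B1:  IN=(all ⊤)  OUT=(all ⊤)
  B2:  IN=(all ⊤)  OUT=(all ⊤)
  B3:  IN=(all ⊤)  OUT={b:+; rest ⊤}
  B4:  IN={b:+; rest ⊤}  OUT={b:+; rest ⊤}
  B5:  IN={b:+; rest ⊤}  OUT={b:+; rest ⊤}
  B6:  IN={b:+; rest ⊤}  OUT={b:-; rest ⊤}
  B7:  IN=(all ⊤)  OUT={c:+; rest ⊤}

Merge at B3: IN[B3] = OUT[B2] ⊔ OUT[B6] = {a: ⊤, b: ⊤, c: ⊤, d: ⊤, e: ⊤, f: ⊤}
Applying B3's transfer function to that IN value gives OUT[B3] (row B3 above).

Answer: {a: ⊤, b: +, c: ⊤, d: ⊤, e: ⊤, f: ⊤}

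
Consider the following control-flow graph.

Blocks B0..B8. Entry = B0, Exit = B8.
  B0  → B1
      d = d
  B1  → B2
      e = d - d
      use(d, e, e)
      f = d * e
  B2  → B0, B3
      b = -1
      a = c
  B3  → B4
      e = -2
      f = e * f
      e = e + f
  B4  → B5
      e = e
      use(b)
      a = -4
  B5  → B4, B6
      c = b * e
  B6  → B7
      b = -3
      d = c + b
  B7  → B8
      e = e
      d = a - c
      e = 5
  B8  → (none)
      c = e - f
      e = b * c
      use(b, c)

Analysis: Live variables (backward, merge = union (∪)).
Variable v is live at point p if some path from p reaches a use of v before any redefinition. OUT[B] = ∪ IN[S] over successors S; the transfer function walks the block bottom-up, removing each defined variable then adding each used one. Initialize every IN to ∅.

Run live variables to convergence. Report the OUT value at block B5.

Converged values:
  B0:  IN={c, d}  OUT={c, d}
  B1:  IN={c, d}  OUT={c, d, f}
  B2:  IN={c, d, f}  OUT={b, c, d, f}
  B3:  IN={b, f}  OUT={b, e, f}
  B4:  IN={b, e, f}  OUT={a, b, e, f}
  B5:  IN={a, b, e, f}  OUT={a, b, c, e, f}
  B6:  IN={a, c, e, f}  OUT={a, b, c, e, f}
  B7:  IN={a, b, c, e, f}  OUT={b, e, f}
  B8:  IN={b, e, f}  OUT={}

Merge at B5: OUT[B5] = IN[B4] ⊔ IN[B6] = {a, b, c, e, f}

Answer: {a, b, c, e, f}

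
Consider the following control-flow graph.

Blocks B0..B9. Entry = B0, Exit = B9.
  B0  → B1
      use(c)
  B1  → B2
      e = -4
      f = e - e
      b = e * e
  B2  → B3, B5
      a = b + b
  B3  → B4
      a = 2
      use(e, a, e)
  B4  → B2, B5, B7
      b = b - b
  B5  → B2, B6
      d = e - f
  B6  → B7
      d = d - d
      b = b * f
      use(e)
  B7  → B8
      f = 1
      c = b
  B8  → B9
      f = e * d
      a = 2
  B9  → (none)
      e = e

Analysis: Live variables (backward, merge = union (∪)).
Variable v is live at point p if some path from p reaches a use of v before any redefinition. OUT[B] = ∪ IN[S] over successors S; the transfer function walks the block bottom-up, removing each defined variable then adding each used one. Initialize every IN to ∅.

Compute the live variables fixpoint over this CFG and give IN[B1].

Fixpoint table:
  B0:   IN={c, d}   OUT={d}
  B1:   IN={d}   OUT={b, d, e, f}
  B2:   IN={b, d, e, f}   OUT={b, d, e, f}
  B3:   IN={b, d, e, f}   OUT={b, d, e, f}
  B4:   IN={b, d, e, f}   OUT={b, d, e, f}
  B5:   IN={b, e, f}   OUT={b, d, e, f}
  B6:   IN={b, d, e, f}   OUT={b, d, e}
  B7:   IN={b, d, e}   OUT={d, e}
  B8:   IN={d, e}   OUT={e}
  B9:   IN={e}   OUT={}

Merge at B1: OUT[B1] = IN[B2] = {b, d, e, f}
Applying B1's transfer function to that OUT value gives IN[B1] (row B1 above).

Answer: {d}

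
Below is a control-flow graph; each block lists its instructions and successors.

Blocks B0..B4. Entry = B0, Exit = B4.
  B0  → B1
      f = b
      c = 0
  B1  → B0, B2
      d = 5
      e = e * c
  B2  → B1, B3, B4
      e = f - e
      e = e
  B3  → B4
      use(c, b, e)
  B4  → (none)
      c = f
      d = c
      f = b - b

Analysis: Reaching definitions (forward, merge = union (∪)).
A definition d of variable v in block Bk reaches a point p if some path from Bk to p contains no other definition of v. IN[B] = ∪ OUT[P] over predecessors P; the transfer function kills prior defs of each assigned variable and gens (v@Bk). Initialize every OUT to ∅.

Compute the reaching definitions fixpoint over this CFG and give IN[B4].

Answer: {c@B0, d@B1, e@B2, f@B0}

Trace:
Per-block solution:
  B0:   IN={c@B0, d@B1, e@B1, f@B0}   OUT={c@B0, d@B1, e@B1, f@B0}
  B1:   IN={c@B0, d@B1, e@B1, e@B2, f@B0}   OUT={c@B0, d@B1, e@B1, f@B0}
  B2:   IN={c@B0, d@B1, e@B1, f@B0}   OUT={c@B0, d@B1, e@B2, f@B0}
  B3:   IN={c@B0, d@B1, e@B2, f@B0}   OUT={c@B0, d@B1, e@B2, f@B0}
  B4:   IN={c@B0, d@B1, e@B2, f@B0}   OUT={c@B4, d@B4, e@B2, f@B4}

Merge at B4: IN[B4] = OUT[B2] ⊔ OUT[B3] = {c@B0, d@B1, e@B2, f@B0}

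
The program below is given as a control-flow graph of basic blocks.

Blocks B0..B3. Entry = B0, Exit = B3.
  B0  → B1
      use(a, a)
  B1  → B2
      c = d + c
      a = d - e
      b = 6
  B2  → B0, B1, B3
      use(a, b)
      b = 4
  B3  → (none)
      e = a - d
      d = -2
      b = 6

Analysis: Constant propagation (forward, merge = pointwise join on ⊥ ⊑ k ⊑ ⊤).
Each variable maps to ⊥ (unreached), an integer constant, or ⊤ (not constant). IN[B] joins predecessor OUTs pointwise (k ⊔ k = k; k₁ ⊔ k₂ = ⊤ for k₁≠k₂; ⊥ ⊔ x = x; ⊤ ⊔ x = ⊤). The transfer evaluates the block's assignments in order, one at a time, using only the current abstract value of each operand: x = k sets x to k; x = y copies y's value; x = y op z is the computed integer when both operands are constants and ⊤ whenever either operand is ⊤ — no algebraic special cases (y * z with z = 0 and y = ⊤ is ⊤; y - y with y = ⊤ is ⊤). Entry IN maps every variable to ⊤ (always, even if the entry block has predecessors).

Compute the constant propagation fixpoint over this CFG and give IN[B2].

Fixpoint table:
  B0:   IN=(all ⊤)   OUT=(all ⊤)
  B1:   IN=(all ⊤)   OUT={b:6; rest ⊤}
  B2:   IN={b:6; rest ⊤}   OUT={b:4; rest ⊤}
  B3:   IN={b:4; rest ⊤}   OUT={b:6, d:-2; rest ⊤}

Merge at B2: IN[B2] = OUT[B1] = {a: ⊤, b: 6, c: ⊤, d: ⊤, e: ⊤, f: ⊤}

Answer: {a: ⊤, b: 6, c: ⊤, d: ⊤, e: ⊤, f: ⊤}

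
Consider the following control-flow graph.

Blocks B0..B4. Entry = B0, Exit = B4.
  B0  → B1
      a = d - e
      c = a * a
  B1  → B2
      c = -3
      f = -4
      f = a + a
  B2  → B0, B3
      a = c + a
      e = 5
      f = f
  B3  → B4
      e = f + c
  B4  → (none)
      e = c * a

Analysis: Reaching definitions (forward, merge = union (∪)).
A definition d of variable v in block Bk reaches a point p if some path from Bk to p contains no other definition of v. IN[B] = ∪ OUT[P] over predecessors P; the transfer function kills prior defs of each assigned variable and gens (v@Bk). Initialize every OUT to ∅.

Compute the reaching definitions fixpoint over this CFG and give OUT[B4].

Converged values:
  B0: | IN={a@B2, c@B1, e@B2, f@B2} | OUT={a@B0, c@B0, e@B2, f@B2}
  B1: | IN={a@B0, c@B0, e@B2, f@B2} | OUT={a@B0, c@B1, e@B2, f@B1}
  B2: | IN={a@B0, c@B1, e@B2, f@B1} | OUT={a@B2, c@B1, e@B2, f@B2}
  B3: | IN={a@B2, c@B1, e@B2, f@B2} | OUT={a@B2, c@B1, e@B3, f@B2}
  B4: | IN={a@B2, c@B1, e@B3, f@B2} | OUT={a@B2, c@B1, e@B4, f@B2}

Merge at B4: IN[B4] = OUT[B3] = {a@B2, c@B1, e@B3, f@B2}
Applying B4's transfer function to that IN value gives OUT[B4] (row B4 above).

Answer: {a@B2, c@B1, e@B4, f@B2}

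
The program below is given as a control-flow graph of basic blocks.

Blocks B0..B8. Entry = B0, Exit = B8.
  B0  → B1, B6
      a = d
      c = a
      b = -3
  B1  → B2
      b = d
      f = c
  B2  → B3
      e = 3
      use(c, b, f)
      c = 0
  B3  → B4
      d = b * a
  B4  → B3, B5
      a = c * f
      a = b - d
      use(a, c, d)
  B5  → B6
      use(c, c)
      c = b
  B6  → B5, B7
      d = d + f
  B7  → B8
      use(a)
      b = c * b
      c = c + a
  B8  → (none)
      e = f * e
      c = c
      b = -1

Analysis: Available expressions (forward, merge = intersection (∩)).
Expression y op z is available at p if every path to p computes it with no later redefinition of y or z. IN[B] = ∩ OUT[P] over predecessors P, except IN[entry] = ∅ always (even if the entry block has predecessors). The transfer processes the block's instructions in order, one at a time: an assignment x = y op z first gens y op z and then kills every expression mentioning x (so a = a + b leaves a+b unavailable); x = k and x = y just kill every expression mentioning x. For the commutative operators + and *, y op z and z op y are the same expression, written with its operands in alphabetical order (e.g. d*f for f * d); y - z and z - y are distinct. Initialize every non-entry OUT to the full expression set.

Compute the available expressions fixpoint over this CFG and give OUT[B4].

Answer: {b-d, c*f}

Working:
Per-block solution:
  B0: | IN={} | OUT={}
  B1: | IN={} | OUT={}
  B2: | IN={} | OUT={}
  B3: | IN={} | OUT={a*b}
  B4: | IN={a*b} | OUT={b-d, c*f}
  B5: | IN={} | OUT={}
  B6: | IN={} | OUT={}
  B7: | IN={} | OUT={}
  B8: | IN={} | OUT={}

Merge at B4: IN[B4] = OUT[B3] = {a*b}
Applying B4's transfer function to that IN value gives OUT[B4] (row B4 above).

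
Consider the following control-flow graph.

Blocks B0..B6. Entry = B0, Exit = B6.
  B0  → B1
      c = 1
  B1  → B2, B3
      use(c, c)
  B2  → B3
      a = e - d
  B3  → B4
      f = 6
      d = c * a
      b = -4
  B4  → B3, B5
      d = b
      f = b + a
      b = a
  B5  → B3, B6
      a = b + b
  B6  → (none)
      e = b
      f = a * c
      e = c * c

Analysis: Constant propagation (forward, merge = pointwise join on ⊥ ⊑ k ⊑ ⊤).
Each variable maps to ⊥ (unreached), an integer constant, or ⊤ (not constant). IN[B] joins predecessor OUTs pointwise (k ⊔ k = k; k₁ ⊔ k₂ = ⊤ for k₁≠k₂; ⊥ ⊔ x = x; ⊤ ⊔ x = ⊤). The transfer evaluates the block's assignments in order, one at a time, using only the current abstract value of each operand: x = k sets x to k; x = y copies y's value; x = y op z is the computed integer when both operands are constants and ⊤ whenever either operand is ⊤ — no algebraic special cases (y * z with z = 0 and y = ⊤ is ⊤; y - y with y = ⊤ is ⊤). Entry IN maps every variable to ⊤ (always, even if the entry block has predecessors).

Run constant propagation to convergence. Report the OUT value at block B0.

Answer: {a: ⊤, b: ⊤, c: 1, d: ⊤, e: ⊤, f: ⊤}

Working:
Converged values:
  B0: | IN=(all ⊤) | OUT={c:1; rest ⊤}
  B1: | IN={c:1; rest ⊤} | OUT={c:1; rest ⊤}
  B2: | IN={c:1; rest ⊤} | OUT={c:1; rest ⊤}
  B3: | IN={c:1; rest ⊤} | OUT={b:-4, c:1, f:6; rest ⊤}
  B4: | IN={b:-4, c:1, f:6; rest ⊤} | OUT={c:1, d:-4; rest ⊤}
  B5: | IN={c:1, d:-4; rest ⊤} | OUT={c:1, d:-4; rest ⊤}
  B6: | IN={c:1, d:-4; rest ⊤} | OUT={c:1, d:-4, e:1; rest ⊤}

B0 is the boundary node: IN[B0] = {a: ⊤, b: ⊤, c: ⊤, d: ⊤, e: ⊤, f: ⊤}
Applying B0's transfer function to that IN value gives OUT[B0] (row B0 above).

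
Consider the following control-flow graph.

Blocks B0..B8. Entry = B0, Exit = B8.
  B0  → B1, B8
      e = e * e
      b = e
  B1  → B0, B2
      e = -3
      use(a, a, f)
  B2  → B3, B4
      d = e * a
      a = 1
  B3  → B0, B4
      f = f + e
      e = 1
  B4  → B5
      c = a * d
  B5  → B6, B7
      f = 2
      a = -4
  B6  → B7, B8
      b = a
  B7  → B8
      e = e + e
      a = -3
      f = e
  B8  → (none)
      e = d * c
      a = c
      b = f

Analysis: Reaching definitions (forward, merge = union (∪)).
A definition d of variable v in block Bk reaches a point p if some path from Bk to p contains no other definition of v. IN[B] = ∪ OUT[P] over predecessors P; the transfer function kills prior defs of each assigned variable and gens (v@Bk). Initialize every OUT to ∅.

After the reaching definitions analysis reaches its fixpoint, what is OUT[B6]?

Answer: {a@B5, b@B6, c@B4, d@B2, e@B1, e@B3, f@B5}

Working:
Fixpoint table:
  B0:  IN={a@B2, b@B0, d@B2, e@B1, e@B3, f@B3}  OUT={a@B2, b@B0, d@B2, e@B0, f@B3}
  B1:  IN={a@B2, b@B0, d@B2, e@B0, f@B3}  OUT={a@B2, b@B0, d@B2, e@B1, f@B3}
  B2:  IN={a@B2, b@B0, d@B2, e@B1, f@B3}  OUT={a@B2, b@B0, d@B2, e@B1, f@B3}
  B3:  IN={a@B2, b@B0, d@B2, e@B1, f@B3}  OUT={a@B2, b@B0, d@B2, e@B3, f@B3}
  B4:  IN={a@B2, b@B0, d@B2, e@B1, e@B3, f@B3}  OUT={a@B2, b@B0, c@B4, d@B2, e@B1, e@B3, f@B3}
  B5:  IN={a@B2, b@B0, c@B4, d@B2, e@B1, e@B3, f@B3}  OUT={a@B5, b@B0, c@B4, d@B2, e@B1, e@B3, f@B5}
  B6:  IN={a@B5, b@B0, c@B4, d@B2, e@B1, e@B3, f@B5}  OUT={a@B5, b@B6, c@B4, d@B2, e@B1, e@B3, f@B5}
  B7:  IN={a@B5, b@B0, b@B6, c@B4, d@B2, e@B1, e@B3, f@B5}  OUT={a@B7, b@B0, b@B6, c@B4, d@B2, e@B7, f@B7}
  B8:  IN={a@B2, a@B5, a@B7, b@B0, b@B6, c@B4, d@B2, e@B0, e@B1, e@B3, e@B7, f@B3, f@B5, f@B7}  OUT={a@B8, b@B8, c@B4, d@B2, e@B8, f@B3, f@B5, f@B7}

Merge at B6: IN[B6] = OUT[B5] = {a@B5, b@B0, c@B4, d@B2, e@B1, e@B3, f@B5}
Applying B6's transfer function to that IN value gives OUT[B6] (row B6 above).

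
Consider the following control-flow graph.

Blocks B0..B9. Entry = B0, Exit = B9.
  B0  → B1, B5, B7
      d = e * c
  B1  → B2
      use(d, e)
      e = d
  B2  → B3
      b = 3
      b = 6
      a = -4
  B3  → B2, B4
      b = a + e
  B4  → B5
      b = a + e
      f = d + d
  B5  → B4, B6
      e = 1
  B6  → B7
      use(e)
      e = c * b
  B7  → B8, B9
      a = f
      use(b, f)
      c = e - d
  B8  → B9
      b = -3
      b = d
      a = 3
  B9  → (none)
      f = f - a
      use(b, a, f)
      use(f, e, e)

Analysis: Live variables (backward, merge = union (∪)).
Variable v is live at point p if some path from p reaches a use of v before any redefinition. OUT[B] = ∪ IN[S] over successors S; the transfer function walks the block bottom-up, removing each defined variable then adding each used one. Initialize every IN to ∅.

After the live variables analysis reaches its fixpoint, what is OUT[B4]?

Converged values:
  B0: | IN={a, b, c, e, f} | OUT={a, b, c, d, e, f}
  B1: | IN={c, d, e} | OUT={c, d, e}
  B2: | IN={c, d, e} | OUT={a, c, d, e}
  B3: | IN={a, c, d, e} | OUT={a, c, d, e}
  B4: | IN={a, c, d, e} | OUT={a, b, c, d, f}
  B5: | IN={a, b, c, d, f} | OUT={a, b, c, d, e, f}
  B6: | IN={b, c, d, e, f} | OUT={b, d, e, f}
  B7: | IN={b, d, e, f} | OUT={a, b, d, e, f}
  B8: | IN={d, e, f} | OUT={a, b, e, f}
  B9: | IN={a, b, e, f} | OUT={}

Merge at B4: OUT[B4] = IN[B5] = {a, b, c, d, f}

Answer: {a, b, c, d, f}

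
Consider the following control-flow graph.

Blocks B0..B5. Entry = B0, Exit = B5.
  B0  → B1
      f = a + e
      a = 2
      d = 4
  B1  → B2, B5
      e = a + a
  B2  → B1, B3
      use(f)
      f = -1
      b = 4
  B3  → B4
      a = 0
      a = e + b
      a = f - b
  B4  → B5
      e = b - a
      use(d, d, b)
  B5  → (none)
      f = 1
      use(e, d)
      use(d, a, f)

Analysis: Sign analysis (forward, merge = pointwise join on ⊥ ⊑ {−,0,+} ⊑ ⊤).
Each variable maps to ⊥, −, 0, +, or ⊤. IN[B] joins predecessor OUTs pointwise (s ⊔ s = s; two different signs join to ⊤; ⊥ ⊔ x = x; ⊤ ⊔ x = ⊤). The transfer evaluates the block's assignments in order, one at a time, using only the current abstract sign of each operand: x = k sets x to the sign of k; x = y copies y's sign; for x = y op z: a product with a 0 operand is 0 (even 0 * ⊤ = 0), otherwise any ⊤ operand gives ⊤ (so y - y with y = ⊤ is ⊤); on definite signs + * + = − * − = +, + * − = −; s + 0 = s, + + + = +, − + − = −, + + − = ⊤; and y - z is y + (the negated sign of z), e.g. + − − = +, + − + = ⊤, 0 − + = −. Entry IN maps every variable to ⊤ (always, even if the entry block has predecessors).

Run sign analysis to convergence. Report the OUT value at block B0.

Per-block solution:
  B0: | IN=(all ⊤) | OUT={a:+, d:+; rest ⊤}
  B1: | IN={a:+, d:+; rest ⊤} | OUT={a:+, d:+, e:+; rest ⊤}
  B2: | IN={a:+, d:+, e:+; rest ⊤} | OUT={a:+, b:+, d:+, e:+, f:-; rest ⊤}
  B3: | IN={a:+, b:+, d:+, e:+, f:-; rest ⊤} | OUT={a:-, b:+, d:+, e:+, f:-; rest ⊤}
  B4: | IN={a:-, b:+, d:+, e:+, f:-; rest ⊤} | OUT={a:-, b:+, d:+, e:+, f:-; rest ⊤}
  B5: | IN={d:+, e:+; rest ⊤} | OUT={d:+, e:+, f:+; rest ⊤}

B0 is the boundary node: IN[B0] = {a: ⊤, b: ⊤, c: ⊤, d: ⊤, e: ⊤, f: ⊤}
Applying B0's transfer function to that IN value gives OUT[B0] (row B0 above).

Answer: {a: +, b: ⊤, c: ⊤, d: +, e: ⊤, f: ⊤}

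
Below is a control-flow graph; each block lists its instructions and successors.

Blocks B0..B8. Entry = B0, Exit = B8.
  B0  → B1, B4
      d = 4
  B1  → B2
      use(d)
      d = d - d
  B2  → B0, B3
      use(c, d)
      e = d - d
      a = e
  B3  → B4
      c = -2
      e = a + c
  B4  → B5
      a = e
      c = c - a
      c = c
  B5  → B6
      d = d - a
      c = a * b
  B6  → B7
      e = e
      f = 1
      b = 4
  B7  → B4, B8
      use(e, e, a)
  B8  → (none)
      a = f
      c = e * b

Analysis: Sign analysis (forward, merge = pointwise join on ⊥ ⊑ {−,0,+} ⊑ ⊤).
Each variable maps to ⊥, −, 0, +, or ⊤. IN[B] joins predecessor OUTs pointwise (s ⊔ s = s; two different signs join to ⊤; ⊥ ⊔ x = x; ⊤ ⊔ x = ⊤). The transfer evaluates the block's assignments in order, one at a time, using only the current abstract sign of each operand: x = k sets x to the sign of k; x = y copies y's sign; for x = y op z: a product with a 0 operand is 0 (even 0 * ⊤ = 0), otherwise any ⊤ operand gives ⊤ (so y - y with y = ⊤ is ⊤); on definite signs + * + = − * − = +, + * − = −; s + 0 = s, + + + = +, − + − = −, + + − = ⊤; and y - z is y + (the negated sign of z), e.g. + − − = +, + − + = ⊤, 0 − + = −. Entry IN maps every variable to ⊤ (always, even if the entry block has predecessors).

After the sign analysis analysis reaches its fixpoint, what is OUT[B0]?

Converged values:
  B0: | IN=(all ⊤) | OUT={d:+; rest ⊤}
  B1: | IN={d:+; rest ⊤} | OUT=(all ⊤)
  B2: | IN=(all ⊤) | OUT=(all ⊤)
  B3: | IN=(all ⊤) | OUT={c:-; rest ⊤}
  B4: | IN=(all ⊤) | OUT=(all ⊤)
  B5: | IN=(all ⊤) | OUT=(all ⊤)
  B6: | IN=(all ⊤) | OUT={b:+, f:+; rest ⊤}
  B7: | IN={b:+, f:+; rest ⊤} | OUT={b:+, f:+; rest ⊤}
  B8: | IN={b:+, f:+; rest ⊤} | OUT={a:+, b:+, f:+; rest ⊤}

Merge at B0 (entry node, so the boundary value (all ⊤) is joined with the incoming edge(s)): IN[B0] = (all ⊤) ⊔ OUT[B2] = {a: ⊤, b: ⊤, c: ⊤, d: ⊤, e: ⊤, f: ⊤}
Applying B0's transfer function to that IN value gives OUT[B0] (row B0 above).

Answer: {a: ⊤, b: ⊤, c: ⊤, d: +, e: ⊤, f: ⊤}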